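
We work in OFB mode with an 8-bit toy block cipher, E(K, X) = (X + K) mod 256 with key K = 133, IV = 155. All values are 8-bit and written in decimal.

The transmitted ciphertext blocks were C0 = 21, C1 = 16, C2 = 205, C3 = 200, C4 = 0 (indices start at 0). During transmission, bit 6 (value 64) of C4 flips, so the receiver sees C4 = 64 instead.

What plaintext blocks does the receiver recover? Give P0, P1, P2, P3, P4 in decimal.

OFB decryption: S_i = E(K, S_{i−1}) with S_{−1} = IV; P_i = C_i ⊕ S_i.
Only C4 changed, to 64. In OFB, a change in C_i flips the same bit in P_i only; the keystream is unaffected. Decrypting the received ciphertext:
P0: S = E(K, 155) = 32; 21 ⊕ 32 = 53.
P1: S = E(K, 32) = 165; 16 ⊕ 165 = 181.
P2: S = E(K, 165) = 42; 205 ⊕ 42 = 231.
P3: S = E(K, 42) = 175; 200 ⊕ 175 = 103.
P4: S = E(K, 175) = 52; 64 ⊕ 52 = 116.
Blocks that differ from the original plaintext: P4.

P0 = 53, P1 = 181, P2 = 231, P3 = 103, P4 = 116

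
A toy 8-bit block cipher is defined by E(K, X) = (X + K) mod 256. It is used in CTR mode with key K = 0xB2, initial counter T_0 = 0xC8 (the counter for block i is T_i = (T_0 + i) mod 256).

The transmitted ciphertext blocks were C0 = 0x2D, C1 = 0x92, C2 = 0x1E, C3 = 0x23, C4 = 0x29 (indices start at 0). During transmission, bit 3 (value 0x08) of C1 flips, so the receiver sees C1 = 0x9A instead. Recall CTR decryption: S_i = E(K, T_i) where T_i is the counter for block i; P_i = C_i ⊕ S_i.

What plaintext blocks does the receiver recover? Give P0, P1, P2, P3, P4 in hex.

P0 = 0x57, P1 = 0xE1, P2 = 0x62, P3 = 0x5E, P4 = 0x57

Only C1 changed, to 0x9A. In CTR, a change in C_i flips the same bit in P_i only; the keystream is unaffected. Decrypting the received ciphertext:
P0: T = 0xC8, S = E(K, T) = 0x7A; 0x2D ⊕ 0x7A = 0x57.
P1: T = 0xC9, S = E(K, T) = 0x7B; 0x9A ⊕ 0x7B = 0xE1.
P2: T = 0xCA, S = E(K, T) = 0x7C; 0x1E ⊕ 0x7C = 0x62.
P3: T = 0xCB, S = E(K, T) = 0x7D; 0x23 ⊕ 0x7D = 0x5E.
P4: T = 0xCC, S = E(K, T) = 0x7E; 0x29 ⊕ 0x7E = 0x57.
Blocks that differ from the original plaintext: P1.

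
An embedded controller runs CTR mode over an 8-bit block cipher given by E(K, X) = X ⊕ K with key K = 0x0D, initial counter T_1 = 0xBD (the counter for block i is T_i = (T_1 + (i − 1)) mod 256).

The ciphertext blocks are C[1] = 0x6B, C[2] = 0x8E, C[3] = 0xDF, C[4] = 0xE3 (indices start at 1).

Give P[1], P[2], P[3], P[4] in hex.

P[1] = 0xDB, P[2] = 0x3D, P[3] = 0x6D, P[4] = 0x2E

CTR decryption: S_i = E(K, T_i) where T_i is the counter for block i; P_i = C_i ⊕ S_i.
P[1]: T = 0xBD, S = E(K, T) = 0xB0; 0x6B ⊕ 0xB0 = 0xDB.
P[2]: T = 0xBE, S = E(K, T) = 0xB3; 0x8E ⊕ 0xB3 = 0x3D.
P[3]: T = 0xBF, S = E(K, T) = 0xB2; 0xDF ⊕ 0xB2 = 0x6D.
P[4]: T = 0xC0, S = E(K, T) = 0xCD; 0xE3 ⊕ 0xCD = 0x2E.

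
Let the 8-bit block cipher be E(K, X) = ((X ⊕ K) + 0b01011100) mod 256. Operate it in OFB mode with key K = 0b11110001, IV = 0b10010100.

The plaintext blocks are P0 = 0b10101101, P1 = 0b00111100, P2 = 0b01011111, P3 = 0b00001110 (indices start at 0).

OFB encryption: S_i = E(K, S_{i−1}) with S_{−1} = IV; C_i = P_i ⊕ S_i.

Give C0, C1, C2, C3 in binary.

C0 = 0b01101100, C1 = 0b10110000, C2 = 0b10000110, C3 = 0b10001010

C0: S = E(K, 0b10010100) = 0b11000001; 0b10101101 ⊕ 0b11000001 = 0b01101100.
C1: S = E(K, 0b11000001) = 0b10001100; 0b00111100 ⊕ 0b10001100 = 0b10110000.
C2: S = E(K, 0b10001100) = 0b11011001; 0b01011111 ⊕ 0b11011001 = 0b10000110.
C3: S = E(K, 0b11011001) = 0b10000100; 0b00001110 ⊕ 0b10000100 = 0b10001010.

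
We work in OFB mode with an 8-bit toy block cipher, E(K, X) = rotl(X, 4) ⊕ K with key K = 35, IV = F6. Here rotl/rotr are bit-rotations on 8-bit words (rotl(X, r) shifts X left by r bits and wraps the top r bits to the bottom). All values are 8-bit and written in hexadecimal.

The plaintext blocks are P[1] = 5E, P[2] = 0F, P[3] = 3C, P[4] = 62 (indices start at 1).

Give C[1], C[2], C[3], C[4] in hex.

C[1] = 04, C[2] = 9F, C[3] = 00, C[4] = 94

OFB encryption: S_i = E(K, S_{i−1}) with S_{0} = IV; C_i = P_i ⊕ S_i.
C[1]: S = E(K, F6) = 5A; 5E ⊕ 5A = 04.
C[2]: S = E(K, 5A) = 90; 0F ⊕ 90 = 9F.
C[3]: S = E(K, 90) = 3C; 3C ⊕ 3C = 00.
C[4]: S = E(K, 3C) = F6; 62 ⊕ F6 = 94.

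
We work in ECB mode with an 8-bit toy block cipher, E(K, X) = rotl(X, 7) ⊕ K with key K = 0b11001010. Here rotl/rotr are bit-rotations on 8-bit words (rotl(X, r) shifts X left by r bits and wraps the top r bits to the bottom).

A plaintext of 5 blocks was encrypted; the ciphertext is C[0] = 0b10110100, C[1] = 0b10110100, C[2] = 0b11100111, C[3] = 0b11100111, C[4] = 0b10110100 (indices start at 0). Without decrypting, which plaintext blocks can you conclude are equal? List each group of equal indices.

ECB encrypts each block independently with the same key, so equal ciphertext blocks imply equal plaintext blocks.
C[0] = C[1] = C[4] = 0b10110100, so P[0] = P[1] = P[4].
C[2] = C[3] = 0b11100111, so P[2] = P[3].

P[0] = P[1] = P[4]; P[2] = P[3]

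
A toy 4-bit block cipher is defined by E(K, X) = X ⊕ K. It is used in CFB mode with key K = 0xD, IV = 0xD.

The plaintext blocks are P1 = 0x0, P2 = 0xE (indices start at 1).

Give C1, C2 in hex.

C1 = 0x0, C2 = 0x3

CFB encryption: C_i = P_i ⊕ E(K, C_{i−1}), with C_{0} = IV.
C1: E(K, 0xD) = 0x0; 0x0 ⊕ 0x0 = 0x0.
C2: E(K, 0x0) = 0xD; 0xE ⊕ 0xD = 0x3.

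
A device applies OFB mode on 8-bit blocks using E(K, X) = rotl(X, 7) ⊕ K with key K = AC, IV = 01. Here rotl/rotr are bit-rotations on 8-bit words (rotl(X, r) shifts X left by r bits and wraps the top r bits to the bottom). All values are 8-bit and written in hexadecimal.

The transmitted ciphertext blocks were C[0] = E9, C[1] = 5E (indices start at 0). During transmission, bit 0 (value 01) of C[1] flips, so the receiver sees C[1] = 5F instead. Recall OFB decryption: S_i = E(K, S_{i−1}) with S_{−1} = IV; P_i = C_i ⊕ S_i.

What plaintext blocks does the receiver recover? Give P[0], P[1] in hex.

Only C[1] changed, to 5F. In OFB, a change in C_i flips the same bit in P_i only; the keystream is unaffected. Decrypting the received ciphertext:
P[0]: S = E(K, 01) = 2C; E9 ⊕ 2C = C5.
P[1]: S = E(K, 2C) = BA; 5F ⊕ BA = E5.
Blocks that differ from the original plaintext: P[1].

P[0] = C5, P[1] = E5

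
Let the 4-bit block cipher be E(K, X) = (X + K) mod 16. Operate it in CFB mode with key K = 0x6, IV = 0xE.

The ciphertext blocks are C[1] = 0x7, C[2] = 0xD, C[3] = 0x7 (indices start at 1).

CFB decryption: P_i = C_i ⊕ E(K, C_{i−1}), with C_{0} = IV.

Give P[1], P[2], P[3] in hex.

P[1] = 0x3, P[2] = 0x0, P[3] = 0x4

P[1]: E(K, 0xE) = 0x4; 0x7 ⊕ 0x4 = 0x3.
P[2]: E(K, 0x7) = 0xD; 0xD ⊕ 0xD = 0x0.
P[3]: E(K, 0xD) = 0x3; 0x7 ⊕ 0x3 = 0x4.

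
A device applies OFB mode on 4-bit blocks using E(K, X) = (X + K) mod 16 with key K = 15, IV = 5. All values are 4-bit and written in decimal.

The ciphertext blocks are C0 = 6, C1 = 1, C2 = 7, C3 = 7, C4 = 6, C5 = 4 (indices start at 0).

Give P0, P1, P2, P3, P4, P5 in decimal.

P0 = 2, P1 = 2, P2 = 5, P3 = 6, P4 = 6, P5 = 11

OFB decryption: S_i = E(K, S_{i−1}) with S_{−1} = IV; P_i = C_i ⊕ S_i.
P0: S = E(K, 5) = 4; 6 ⊕ 4 = 2.
P1: S = E(K, 4) = 3; 1 ⊕ 3 = 2.
P2: S = E(K, 3) = 2; 7 ⊕ 2 = 5.
P3: S = E(K, 2) = 1; 7 ⊕ 1 = 6.
P4: S = E(K, 1) = 0; 6 ⊕ 0 = 6.
P5: S = E(K, 0) = 15; 4 ⊕ 15 = 11.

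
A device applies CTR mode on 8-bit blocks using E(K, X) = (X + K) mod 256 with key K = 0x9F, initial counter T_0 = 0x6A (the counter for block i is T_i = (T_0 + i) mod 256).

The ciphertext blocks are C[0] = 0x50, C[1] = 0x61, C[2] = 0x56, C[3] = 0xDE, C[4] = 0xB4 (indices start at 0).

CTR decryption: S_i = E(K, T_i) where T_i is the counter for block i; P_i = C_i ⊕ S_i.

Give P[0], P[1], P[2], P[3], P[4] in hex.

P[0]: T = 0x6A, S = E(K, T) = 0x09; 0x50 ⊕ 0x09 = 0x59.
P[1]: T = 0x6B, S = E(K, T) = 0x0A; 0x61 ⊕ 0x0A = 0x6B.
P[2]: T = 0x6C, S = E(K, T) = 0x0B; 0x56 ⊕ 0x0B = 0x5D.
P[3]: T = 0x6D, S = E(K, T) = 0x0C; 0xDE ⊕ 0x0C = 0xD2.
P[4]: T = 0x6E, S = E(K, T) = 0x0D; 0xB4 ⊕ 0x0D = 0xB9.

P[0] = 0x59, P[1] = 0x6B, P[2] = 0x5D, P[3] = 0xD2, P[4] = 0xB9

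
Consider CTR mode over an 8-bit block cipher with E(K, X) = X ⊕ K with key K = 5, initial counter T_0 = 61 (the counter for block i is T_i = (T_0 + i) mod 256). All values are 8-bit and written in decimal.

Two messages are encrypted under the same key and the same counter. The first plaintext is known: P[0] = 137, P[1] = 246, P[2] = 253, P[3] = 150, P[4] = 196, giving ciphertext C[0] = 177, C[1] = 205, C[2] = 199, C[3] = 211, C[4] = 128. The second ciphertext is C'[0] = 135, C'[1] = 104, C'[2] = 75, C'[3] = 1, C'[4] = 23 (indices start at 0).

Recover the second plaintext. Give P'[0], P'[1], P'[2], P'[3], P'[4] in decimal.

P'[0] = 191, P'[1] = 83, P'[2] = 113, P'[3] = 68, P'[4] = 83

In CTR with a reused counter, both messages share the same keystream S_i, so C_i ⊕ C'_i = P_i ⊕ P'_i and thus P'_i = P_i ⊕ C_i ⊕ C'_i.
P'[0]: 137 ⊕ 177 ⊕ 135 = 191.
P'[1]: 246 ⊕ 205 ⊕ 104 = 83.
P'[2]: 253 ⊕ 199 ⊕ 75 = 113.
P'[3]: 150 ⊕ 211 ⊕ 1 = 68.
P'[4]: 196 ⊕ 128 ⊕ 23 = 83.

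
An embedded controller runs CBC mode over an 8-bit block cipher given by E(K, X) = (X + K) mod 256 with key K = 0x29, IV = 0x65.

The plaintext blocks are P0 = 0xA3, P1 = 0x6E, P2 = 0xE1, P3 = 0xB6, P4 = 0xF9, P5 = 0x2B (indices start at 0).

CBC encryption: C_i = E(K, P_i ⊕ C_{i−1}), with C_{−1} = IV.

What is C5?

C5 = 0x39

C0: P0 ⊕ 0x65 = 0xC6; E(K, 0xC6) = 0xEF.
C1: P1 ⊕ 0xEF = 0x81; E(K, 0x81) = 0xAA.
C2: P2 ⊕ 0xAA = 0x4B; E(K, 0x4B) = 0x74.
C3: P3 ⊕ 0x74 = 0xC2; E(K, 0xC2) = 0xEB.
C4: P4 ⊕ 0xEB = 0x12; E(K, 0x12) = 0x3B.
C5: P5 ⊕ 0x3B = 0x10; E(K, 0x10) = 0x39.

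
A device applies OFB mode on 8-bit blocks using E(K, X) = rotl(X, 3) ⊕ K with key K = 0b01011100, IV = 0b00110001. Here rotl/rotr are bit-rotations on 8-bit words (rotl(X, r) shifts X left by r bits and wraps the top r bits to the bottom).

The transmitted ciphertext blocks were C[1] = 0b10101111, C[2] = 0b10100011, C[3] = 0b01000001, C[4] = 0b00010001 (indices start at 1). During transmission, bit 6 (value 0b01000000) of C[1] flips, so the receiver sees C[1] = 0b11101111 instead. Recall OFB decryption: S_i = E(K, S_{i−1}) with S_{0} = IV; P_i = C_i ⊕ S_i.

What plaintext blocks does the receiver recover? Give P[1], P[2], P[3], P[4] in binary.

P[1] = 0b00111010, P[2] = 0b01010001, P[3] = 0b10001010, P[4] = 0b00010011

Only C[1] changed, to 0b11101111. In OFB, a change in C_i flips the same bit in P_i only; the keystream is unaffected. Decrypting the received ciphertext:
P[1]: S = E(K, 0b00110001) = 0b11010101; 0b11101111 ⊕ 0b11010101 = 0b00111010.
P[2]: S = E(K, 0b11010101) = 0b11110010; 0b10100011 ⊕ 0b11110010 = 0b01010001.
P[3]: S = E(K, 0b11110010) = 0b11001011; 0b01000001 ⊕ 0b11001011 = 0b10001010.
P[4]: S = E(K, 0b11001011) = 0b00000010; 0b00010001 ⊕ 0b00000010 = 0b00010011.
Blocks that differ from the original plaintext: P[1].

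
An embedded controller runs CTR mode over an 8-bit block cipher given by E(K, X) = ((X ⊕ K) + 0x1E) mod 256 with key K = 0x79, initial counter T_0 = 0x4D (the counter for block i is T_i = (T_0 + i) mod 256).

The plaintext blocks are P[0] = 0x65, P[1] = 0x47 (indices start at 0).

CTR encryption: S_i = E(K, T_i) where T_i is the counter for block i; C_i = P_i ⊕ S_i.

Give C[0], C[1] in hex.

C[0]: T = 0x4D, S = E(K, T) = 0x52; 0x65 ⊕ 0x52 = 0x37.
C[1]: T = 0x4E, S = E(K, T) = 0x55; 0x47 ⊕ 0x55 = 0x12.

C[0] = 0x37, C[1] = 0x12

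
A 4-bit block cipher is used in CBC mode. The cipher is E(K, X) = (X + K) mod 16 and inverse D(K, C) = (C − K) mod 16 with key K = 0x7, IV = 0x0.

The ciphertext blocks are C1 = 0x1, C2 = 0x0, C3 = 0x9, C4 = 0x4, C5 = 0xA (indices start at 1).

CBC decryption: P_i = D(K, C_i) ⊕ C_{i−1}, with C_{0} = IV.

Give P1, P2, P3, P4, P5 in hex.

P1: D(K, 0x1) = 0xA; 0xA ⊕ 0x0 = 0xA.
P2: D(K, 0x0) = 0x9; 0x9 ⊕ 0x1 = 0x8.
P3: D(K, 0x9) = 0x2; 0x2 ⊕ 0x0 = 0x2.
P4: D(K, 0x4) = 0xD; 0xD ⊕ 0x9 = 0x4.
P5: D(K, 0xA) = 0x3; 0x3 ⊕ 0x4 = 0x7.

P1 = 0xA, P2 = 0x8, P3 = 0x2, P4 = 0x4, P5 = 0x7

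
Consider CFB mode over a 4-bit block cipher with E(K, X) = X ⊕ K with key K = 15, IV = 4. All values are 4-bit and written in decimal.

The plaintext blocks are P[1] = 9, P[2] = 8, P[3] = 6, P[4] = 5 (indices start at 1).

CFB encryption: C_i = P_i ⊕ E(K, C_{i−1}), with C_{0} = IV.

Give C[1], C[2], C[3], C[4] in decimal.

C[1] = 2, C[2] = 5, C[3] = 12, C[4] = 6

C[1]: E(K, 4) = 11; 9 ⊕ 11 = 2.
C[2]: E(K, 2) = 13; 8 ⊕ 13 = 5.
C[3]: E(K, 5) = 10; 6 ⊕ 10 = 12.
C[4]: E(K, 12) = 3; 5 ⊕ 3 = 6.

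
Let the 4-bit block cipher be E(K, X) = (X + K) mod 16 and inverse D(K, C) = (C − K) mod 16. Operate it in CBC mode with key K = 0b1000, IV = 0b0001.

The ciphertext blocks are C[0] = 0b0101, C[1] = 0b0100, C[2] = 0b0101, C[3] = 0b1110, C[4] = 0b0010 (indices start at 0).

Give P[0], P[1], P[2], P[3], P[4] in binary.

CBC decryption: P_i = D(K, C_i) ⊕ C_{i−1}, with C_{−1} = IV.
P[0]: D(K, 0b0101) = 0b1101; 0b1101 ⊕ 0b0001 = 0b1100.
P[1]: D(K, 0b0100) = 0b1100; 0b1100 ⊕ 0b0101 = 0b1001.
P[2]: D(K, 0b0101) = 0b1101; 0b1101 ⊕ 0b0100 = 0b1001.
P[3]: D(K, 0b1110) = 0b0110; 0b0110 ⊕ 0b0101 = 0b0011.
P[4]: D(K, 0b0010) = 0b1010; 0b1010 ⊕ 0b1110 = 0b0100.

P[0] = 0b1100, P[1] = 0b1001, P[2] = 0b1001, P[3] = 0b0011, P[4] = 0b0100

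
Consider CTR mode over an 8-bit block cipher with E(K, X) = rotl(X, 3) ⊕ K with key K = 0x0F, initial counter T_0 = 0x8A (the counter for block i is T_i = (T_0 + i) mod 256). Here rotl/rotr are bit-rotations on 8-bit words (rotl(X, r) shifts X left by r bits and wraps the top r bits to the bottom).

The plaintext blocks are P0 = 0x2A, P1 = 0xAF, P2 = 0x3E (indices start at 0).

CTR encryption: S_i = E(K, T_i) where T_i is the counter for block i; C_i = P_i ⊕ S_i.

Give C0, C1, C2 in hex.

C0 = 0x71, C1 = 0xFC, C2 = 0x55

C0: T = 0x8A, S = E(K, T) = 0x5B; 0x2A ⊕ 0x5B = 0x71.
C1: T = 0x8B, S = E(K, T) = 0x53; 0xAF ⊕ 0x53 = 0xFC.
C2: T = 0x8C, S = E(K, T) = 0x6B; 0x3E ⊕ 0x6B = 0x55.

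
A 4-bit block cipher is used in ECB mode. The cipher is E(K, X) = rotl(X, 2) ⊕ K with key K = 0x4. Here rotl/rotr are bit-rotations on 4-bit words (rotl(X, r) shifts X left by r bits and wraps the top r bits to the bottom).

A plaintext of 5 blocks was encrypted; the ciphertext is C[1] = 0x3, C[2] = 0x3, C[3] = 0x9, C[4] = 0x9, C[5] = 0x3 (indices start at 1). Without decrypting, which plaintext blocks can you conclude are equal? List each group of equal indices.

ECB encrypts each block independently with the same key, so equal ciphertext blocks imply equal plaintext blocks.
C[1] = C[2] = C[5] = 0x3, so P[1] = P[2] = P[5].
C[3] = C[4] = 0x9, so P[3] = P[4].

P[1] = P[2] = P[5]; P[3] = P[4]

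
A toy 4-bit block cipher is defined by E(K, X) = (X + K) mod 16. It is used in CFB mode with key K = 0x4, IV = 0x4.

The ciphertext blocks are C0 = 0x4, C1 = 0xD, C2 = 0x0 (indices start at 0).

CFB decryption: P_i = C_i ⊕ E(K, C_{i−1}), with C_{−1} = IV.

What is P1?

P1 = 0x5

P1: E(K, 0x4) = 0x8; 0xD ⊕ 0x8 = 0x5.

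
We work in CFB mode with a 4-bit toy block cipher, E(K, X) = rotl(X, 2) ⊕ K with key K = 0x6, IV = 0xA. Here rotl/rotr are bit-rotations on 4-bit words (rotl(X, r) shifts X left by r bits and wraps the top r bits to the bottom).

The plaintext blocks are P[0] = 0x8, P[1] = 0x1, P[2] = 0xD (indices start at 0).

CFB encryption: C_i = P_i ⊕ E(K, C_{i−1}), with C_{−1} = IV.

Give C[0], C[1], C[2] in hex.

C[0]: E(K, 0xA) = 0xC; 0x8 ⊕ 0xC = 0x4.
C[1]: E(K, 0x4) = 0x7; 0x1 ⊕ 0x7 = 0x6.
C[2]: E(K, 0x6) = 0xF; 0xD ⊕ 0xF = 0x2.

C[0] = 0x4, C[1] = 0x6, C[2] = 0x2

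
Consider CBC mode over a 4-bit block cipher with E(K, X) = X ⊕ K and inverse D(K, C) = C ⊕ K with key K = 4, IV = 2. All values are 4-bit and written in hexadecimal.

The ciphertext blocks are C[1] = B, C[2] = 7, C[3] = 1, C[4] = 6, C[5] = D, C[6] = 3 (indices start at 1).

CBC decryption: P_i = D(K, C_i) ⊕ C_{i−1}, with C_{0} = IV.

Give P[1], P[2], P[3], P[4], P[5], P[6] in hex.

P[1]: D(K, B) = F; F ⊕ 2 = D.
P[2]: D(K, 7) = 3; 3 ⊕ B = 8.
P[3]: D(K, 1) = 5; 5 ⊕ 7 = 2.
P[4]: D(K, 6) = 2; 2 ⊕ 1 = 3.
P[5]: D(K, D) = 9; 9 ⊕ 6 = F.
P[6]: D(K, 3) = 7; 7 ⊕ D = A.

P[1] = D, P[2] = 8, P[3] = 2, P[4] = 3, P[5] = F, P[6] = A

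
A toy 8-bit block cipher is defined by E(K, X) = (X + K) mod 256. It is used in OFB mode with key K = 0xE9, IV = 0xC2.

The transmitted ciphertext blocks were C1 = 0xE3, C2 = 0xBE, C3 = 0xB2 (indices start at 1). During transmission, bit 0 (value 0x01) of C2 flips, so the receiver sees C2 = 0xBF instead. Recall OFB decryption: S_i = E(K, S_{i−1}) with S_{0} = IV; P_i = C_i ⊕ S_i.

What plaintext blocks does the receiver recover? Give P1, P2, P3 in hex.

Only C2 changed, to 0xBF. In OFB, a change in C_i flips the same bit in P_i only; the keystream is unaffected. Decrypting the received ciphertext:
P1: S = E(K, 0xC2) = 0xAB; 0xE3 ⊕ 0xAB = 0x48.
P2: S = E(K, 0xAB) = 0x94; 0xBF ⊕ 0x94 = 0x2B.
P3: S = E(K, 0x94) = 0x7D; 0xB2 ⊕ 0x7D = 0xCF.
Blocks that differ from the original plaintext: P2.

P1 = 0x48, P2 = 0x2B, P3 = 0xCF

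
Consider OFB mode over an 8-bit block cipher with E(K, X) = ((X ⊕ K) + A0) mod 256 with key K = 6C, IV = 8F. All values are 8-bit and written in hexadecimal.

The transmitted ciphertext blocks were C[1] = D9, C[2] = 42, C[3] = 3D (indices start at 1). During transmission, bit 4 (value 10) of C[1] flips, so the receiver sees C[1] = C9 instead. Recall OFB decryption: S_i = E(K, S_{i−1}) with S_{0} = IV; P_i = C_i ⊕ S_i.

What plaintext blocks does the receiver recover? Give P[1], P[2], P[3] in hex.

Only C[1] changed, to C9. In OFB, a change in C_i flips the same bit in P_i only; the keystream is unaffected. Decrypting the received ciphertext:
P[1]: S = E(K, 8F) = 83; C9 ⊕ 83 = 4A.
P[2]: S = E(K, 83) = 8F; 42 ⊕ 8F = CD.
P[3]: S = E(K, 8F) = 83; 3D ⊕ 83 = BE.
Blocks that differ from the original plaintext: P[1].

P[1] = 4A, P[2] = CD, P[3] = BE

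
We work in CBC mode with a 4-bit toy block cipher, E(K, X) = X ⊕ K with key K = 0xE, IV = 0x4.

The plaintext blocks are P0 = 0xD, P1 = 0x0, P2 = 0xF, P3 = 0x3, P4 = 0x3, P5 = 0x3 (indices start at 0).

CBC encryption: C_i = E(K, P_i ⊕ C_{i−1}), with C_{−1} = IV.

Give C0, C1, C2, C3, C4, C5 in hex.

C0 = 0x7, C1 = 0x9, C2 = 0x8, C3 = 0x5, C4 = 0x8, C5 = 0x5

C0: P0 ⊕ 0x4 = 0x9; E(K, 0x9) = 0x7.
C1: P1 ⊕ 0x7 = 0x7; E(K, 0x7) = 0x9.
C2: P2 ⊕ 0x9 = 0x6; E(K, 0x6) = 0x8.
C3: P3 ⊕ 0x8 = 0xB; E(K, 0xB) = 0x5.
C4: P4 ⊕ 0x5 = 0x6; E(K, 0x6) = 0x8.
C5: P5 ⊕ 0x8 = 0xB; E(K, 0xB) = 0x5.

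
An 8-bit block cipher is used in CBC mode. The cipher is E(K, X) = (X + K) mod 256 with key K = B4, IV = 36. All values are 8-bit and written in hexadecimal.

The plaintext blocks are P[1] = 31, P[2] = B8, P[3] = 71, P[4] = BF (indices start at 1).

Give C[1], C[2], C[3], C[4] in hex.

C[1] = BB, C[2] = B7, C[3] = 7A, C[4] = 79

CBC encryption: C_i = E(K, P_i ⊕ C_{i−1}), with C_{0} = IV.
C[1]: P[1] ⊕ 36 = 07; E(K, 07) = BB.
C[2]: P[2] ⊕ BB = 03; E(K, 03) = B7.
C[3]: P[3] ⊕ B7 = C6; E(K, C6) = 7A.
C[4]: P[4] ⊕ 7A = C5; E(K, C5) = 79.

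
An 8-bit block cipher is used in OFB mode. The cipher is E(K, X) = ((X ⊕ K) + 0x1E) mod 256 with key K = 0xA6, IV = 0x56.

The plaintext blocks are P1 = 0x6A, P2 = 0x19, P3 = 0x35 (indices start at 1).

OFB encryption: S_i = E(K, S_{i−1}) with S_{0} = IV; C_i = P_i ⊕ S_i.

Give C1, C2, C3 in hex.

C1: S = E(K, 0x56) = 0x0E; 0x6A ⊕ 0x0E = 0x64.
C2: S = E(K, 0x0E) = 0xC6; 0x19 ⊕ 0xC6 = 0xDF.
C3: S = E(K, 0xC6) = 0x7E; 0x35 ⊕ 0x7E = 0x4B.

C1 = 0x64, C2 = 0xDF, C3 = 0x4B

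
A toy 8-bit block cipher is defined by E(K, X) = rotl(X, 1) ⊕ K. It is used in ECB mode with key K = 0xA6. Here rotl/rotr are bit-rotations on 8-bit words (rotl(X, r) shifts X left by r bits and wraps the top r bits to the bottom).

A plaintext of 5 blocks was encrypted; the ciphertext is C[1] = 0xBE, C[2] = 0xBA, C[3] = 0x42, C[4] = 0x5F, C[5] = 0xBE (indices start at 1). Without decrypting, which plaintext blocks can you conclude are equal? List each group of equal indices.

ECB encrypts each block independently with the same key, so equal ciphertext blocks imply equal plaintext blocks.
C[1] = C[5] = 0xBE, so P[1] = P[5].

P[1] = P[5]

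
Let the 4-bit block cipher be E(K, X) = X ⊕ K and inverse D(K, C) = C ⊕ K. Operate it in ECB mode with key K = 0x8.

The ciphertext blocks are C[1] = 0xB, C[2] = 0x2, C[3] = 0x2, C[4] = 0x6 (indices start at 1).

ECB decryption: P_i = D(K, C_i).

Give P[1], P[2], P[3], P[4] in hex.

P[1]: D(K, 0xB) = 0x3.
P[2]: D(K, 0x2) = 0xA.
P[3]: D(K, 0x2) = 0xA.
P[4]: D(K, 0x6) = 0xE.

P[1] = 0x3, P[2] = 0xA, P[3] = 0xA, P[4] = 0xE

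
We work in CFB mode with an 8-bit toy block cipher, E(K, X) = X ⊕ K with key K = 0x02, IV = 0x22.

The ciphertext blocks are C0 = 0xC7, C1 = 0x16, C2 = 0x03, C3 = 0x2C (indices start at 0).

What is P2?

P2 = 0x17

CFB decryption: P_i = C_i ⊕ E(K, C_{i−1}), with C_{−1} = IV.
P2: E(K, 0x16) = 0x14; 0x03 ⊕ 0x14 = 0x17.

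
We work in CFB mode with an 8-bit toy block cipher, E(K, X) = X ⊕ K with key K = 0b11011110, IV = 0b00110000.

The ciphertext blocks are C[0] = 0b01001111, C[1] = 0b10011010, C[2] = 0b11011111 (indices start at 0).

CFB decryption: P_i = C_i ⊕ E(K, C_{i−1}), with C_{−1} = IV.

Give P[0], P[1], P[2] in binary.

P[0] = 0b10100001, P[1] = 0b00001011, P[2] = 0b10011011

P[0]: E(K, 0b00110000) = 0b11101110; 0b01001111 ⊕ 0b11101110 = 0b10100001.
P[1]: E(K, 0b01001111) = 0b10010001; 0b10011010 ⊕ 0b10010001 = 0b00001011.
P[2]: E(K, 0b10011010) = 0b01000100; 0b11011111 ⊕ 0b01000100 = 0b10011011.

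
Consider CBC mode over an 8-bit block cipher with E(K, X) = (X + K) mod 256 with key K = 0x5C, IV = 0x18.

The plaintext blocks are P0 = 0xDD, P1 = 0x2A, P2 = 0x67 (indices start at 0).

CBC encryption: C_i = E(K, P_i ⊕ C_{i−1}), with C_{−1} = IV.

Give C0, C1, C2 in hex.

C0 = 0x21, C1 = 0x67, C2 = 0x5C

C0: P0 ⊕ 0x18 = 0xC5; E(K, 0xC5) = 0x21.
C1: P1 ⊕ 0x21 = 0x0B; E(K, 0x0B) = 0x67.
C2: P2 ⊕ 0x67 = 0x00; E(K, 0x00) = 0x5C.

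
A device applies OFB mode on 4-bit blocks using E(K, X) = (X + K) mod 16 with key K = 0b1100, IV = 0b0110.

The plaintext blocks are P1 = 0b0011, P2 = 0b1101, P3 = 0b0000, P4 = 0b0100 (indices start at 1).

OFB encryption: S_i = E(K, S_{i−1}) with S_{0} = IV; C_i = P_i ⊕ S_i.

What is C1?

C1: S = E(K, 0b0110) = 0b0010; 0b0011 ⊕ 0b0010 = 0b0001.

C1 = 0b0001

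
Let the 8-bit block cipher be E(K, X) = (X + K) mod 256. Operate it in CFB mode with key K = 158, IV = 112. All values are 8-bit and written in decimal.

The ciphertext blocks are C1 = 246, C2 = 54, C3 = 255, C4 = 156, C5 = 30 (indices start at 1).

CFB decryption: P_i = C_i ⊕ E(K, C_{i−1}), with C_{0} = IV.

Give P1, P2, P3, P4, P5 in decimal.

P1 = 248, P2 = 162, P3 = 43, P4 = 1, P5 = 36

P1: E(K, 112) = 14; 246 ⊕ 14 = 248.
P2: E(K, 246) = 148; 54 ⊕ 148 = 162.
P3: E(K, 54) = 212; 255 ⊕ 212 = 43.
P4: E(K, 255) = 157; 156 ⊕ 157 = 1.
P5: E(K, 156) = 58; 30 ⊕ 58 = 36.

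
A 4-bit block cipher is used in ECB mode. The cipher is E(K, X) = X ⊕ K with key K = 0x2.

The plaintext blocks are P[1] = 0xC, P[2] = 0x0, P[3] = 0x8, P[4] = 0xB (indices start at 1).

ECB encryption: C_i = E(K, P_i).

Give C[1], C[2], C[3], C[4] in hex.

C[1]: E(K, 0xC) = 0xE.
C[2]: E(K, 0x0) = 0x2.
C[3]: E(K, 0x8) = 0xA.
C[4]: E(K, 0xB) = 0x9.

C[1] = 0xE, C[2] = 0x2, C[3] = 0xA, C[4] = 0x9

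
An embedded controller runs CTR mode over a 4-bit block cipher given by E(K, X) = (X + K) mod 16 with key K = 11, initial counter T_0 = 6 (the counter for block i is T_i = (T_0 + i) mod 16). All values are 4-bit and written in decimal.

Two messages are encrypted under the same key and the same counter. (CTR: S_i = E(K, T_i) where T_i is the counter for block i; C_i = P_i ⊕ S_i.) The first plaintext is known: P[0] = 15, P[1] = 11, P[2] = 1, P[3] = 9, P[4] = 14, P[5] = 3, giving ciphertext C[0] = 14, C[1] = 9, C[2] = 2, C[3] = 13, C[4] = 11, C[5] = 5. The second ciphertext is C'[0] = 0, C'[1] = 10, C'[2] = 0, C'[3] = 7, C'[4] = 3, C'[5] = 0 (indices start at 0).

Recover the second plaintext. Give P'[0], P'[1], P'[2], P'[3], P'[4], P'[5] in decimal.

P'[0] = 1, P'[1] = 8, P'[2] = 3, P'[3] = 3, P'[4] = 6, P'[5] = 6

In CTR with a reused counter, both messages share the same keystream S_i, so C_i ⊕ C'_i = P_i ⊕ P'_i and thus P'_i = P_i ⊕ C_i ⊕ C'_i.
P'[0]: 15 ⊕ 14 ⊕ 0 = 1.
P'[1]: 11 ⊕ 9 ⊕ 10 = 8.
P'[2]: 1 ⊕ 2 ⊕ 0 = 3.
P'[3]: 9 ⊕ 13 ⊕ 7 = 3.
P'[4]: 14 ⊕ 11 ⊕ 3 = 6.
P'[5]: 3 ⊕ 5 ⊕ 0 = 6.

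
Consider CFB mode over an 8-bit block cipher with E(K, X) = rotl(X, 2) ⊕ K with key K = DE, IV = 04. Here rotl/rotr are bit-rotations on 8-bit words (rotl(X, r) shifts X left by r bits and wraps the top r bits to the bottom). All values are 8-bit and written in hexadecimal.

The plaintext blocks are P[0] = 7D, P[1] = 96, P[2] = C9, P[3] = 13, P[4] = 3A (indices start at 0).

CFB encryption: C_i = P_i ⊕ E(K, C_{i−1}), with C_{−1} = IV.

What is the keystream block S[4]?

C[0]: E(K, 04) = CE; 7D ⊕ CE = B3.
C[1]: E(K, B3) = 10; 96 ⊕ 10 = 86.
C[2]: E(K, 86) = C4; C9 ⊕ C4 = 0D.
C[3]: E(K, 0D) = EA; 13 ⊕ EA = F9.
C[4]: E(K, F9) = 39; 3A ⊕ 39 = 03.
So S[4] = 39.

39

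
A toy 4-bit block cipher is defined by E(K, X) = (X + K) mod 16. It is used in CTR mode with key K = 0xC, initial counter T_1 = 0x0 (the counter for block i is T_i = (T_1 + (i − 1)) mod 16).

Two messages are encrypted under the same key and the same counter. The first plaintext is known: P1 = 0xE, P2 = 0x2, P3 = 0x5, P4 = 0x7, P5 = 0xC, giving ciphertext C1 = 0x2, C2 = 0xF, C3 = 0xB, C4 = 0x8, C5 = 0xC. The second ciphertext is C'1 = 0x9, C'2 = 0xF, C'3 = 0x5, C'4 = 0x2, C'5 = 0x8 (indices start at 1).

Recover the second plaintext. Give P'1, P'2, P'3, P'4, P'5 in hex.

In CTR with a reused counter, both messages share the same keystream S_i, so C_i ⊕ C'_i = P_i ⊕ P'_i and thus P'_i = P_i ⊕ C_i ⊕ C'_i.
P'1: 0xE ⊕ 0x2 ⊕ 0x9 = 0x5.
P'2: 0x2 ⊕ 0xF ⊕ 0xF = 0x2.
P'3: 0x5 ⊕ 0xB ⊕ 0x5 = 0xB.
P'4: 0x7 ⊕ 0x8 ⊕ 0x2 = 0xD.
P'5: 0xC ⊕ 0xC ⊕ 0x8 = 0x8.

P'1 = 0x5, P'2 = 0x2, P'3 = 0xB, P'4 = 0xD, P'5 = 0x8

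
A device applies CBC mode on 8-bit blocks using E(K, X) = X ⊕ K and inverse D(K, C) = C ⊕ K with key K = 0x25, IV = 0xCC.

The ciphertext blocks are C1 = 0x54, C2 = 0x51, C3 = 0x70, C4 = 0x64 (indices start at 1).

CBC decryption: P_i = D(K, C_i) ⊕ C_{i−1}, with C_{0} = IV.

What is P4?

P4 = 0x31

P4: D(K, 0x64) = 0x41; 0x41 ⊕ 0x70 = 0x31.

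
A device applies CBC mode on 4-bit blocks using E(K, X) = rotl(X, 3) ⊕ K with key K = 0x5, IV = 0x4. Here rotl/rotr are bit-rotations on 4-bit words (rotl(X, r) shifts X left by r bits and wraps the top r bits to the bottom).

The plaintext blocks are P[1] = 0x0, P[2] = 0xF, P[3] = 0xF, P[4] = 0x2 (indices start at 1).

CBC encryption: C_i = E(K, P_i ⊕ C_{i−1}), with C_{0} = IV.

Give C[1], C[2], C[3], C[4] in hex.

C[1]: P[1] ⊕ 0x4 = 0x4; E(K, 0x4) = 0x7.
C[2]: P[2] ⊕ 0x7 = 0x8; E(K, 0x8) = 0x1.
C[3]: P[3] ⊕ 0x1 = 0xE; E(K, 0xE) = 0x2.
C[4]: P[4] ⊕ 0x2 = 0x0; E(K, 0x0) = 0x5.

C[1] = 0x7, C[2] = 0x1, C[3] = 0x2, C[4] = 0x5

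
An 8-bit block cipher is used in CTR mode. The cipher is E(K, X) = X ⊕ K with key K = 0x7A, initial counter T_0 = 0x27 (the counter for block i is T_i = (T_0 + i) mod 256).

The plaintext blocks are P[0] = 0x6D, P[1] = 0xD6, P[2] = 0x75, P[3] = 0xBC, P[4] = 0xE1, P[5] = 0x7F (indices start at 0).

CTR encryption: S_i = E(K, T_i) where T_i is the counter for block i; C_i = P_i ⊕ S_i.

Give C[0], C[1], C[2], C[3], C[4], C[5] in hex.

C[0] = 0x30, C[1] = 0x84, C[2] = 0x26, C[3] = 0xEC, C[4] = 0xB0, C[5] = 0x29

C[0]: T = 0x27, S = E(K, T) = 0x5D; 0x6D ⊕ 0x5D = 0x30.
C[1]: T = 0x28, S = E(K, T) = 0x52; 0xD6 ⊕ 0x52 = 0x84.
C[2]: T = 0x29, S = E(K, T) = 0x53; 0x75 ⊕ 0x53 = 0x26.
C[3]: T = 0x2A, S = E(K, T) = 0x50; 0xBC ⊕ 0x50 = 0xEC.
C[4]: T = 0x2B, S = E(K, T) = 0x51; 0xE1 ⊕ 0x51 = 0xB0.
C[5]: T = 0x2C, S = E(K, T) = 0x56; 0x7F ⊕ 0x56 = 0x29.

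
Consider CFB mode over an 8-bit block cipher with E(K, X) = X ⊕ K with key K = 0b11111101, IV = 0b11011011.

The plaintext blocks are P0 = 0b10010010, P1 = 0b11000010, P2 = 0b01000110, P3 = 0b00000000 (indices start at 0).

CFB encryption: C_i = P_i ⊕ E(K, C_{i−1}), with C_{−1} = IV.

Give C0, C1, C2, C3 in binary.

C0: E(K, 0b11011011) = 0b00100110; 0b10010010 ⊕ 0b00100110 = 0b10110100.
C1: E(K, 0b10110100) = 0b01001001; 0b11000010 ⊕ 0b01001001 = 0b10001011.
C2: E(K, 0b10001011) = 0b01110110; 0b01000110 ⊕ 0b01110110 = 0b00110000.
C3: E(K, 0b00110000) = 0b11001101; 0b00000000 ⊕ 0b11001101 = 0b11001101.

C0 = 0b10110100, C1 = 0b10001011, C2 = 0b00110000, C3 = 0b11001101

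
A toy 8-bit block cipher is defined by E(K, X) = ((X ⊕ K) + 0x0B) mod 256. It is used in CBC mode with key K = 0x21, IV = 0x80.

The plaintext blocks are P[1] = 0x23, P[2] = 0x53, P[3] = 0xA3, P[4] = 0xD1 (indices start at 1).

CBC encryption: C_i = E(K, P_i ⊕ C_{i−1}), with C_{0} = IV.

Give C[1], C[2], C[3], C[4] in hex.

C[1]: P[1] ⊕ 0x80 = 0xA3; E(K, 0xA3) = 0x8D.
C[2]: P[2] ⊕ 0x8D = 0xDE; E(K, 0xDE) = 0x0A.
C[3]: P[3] ⊕ 0x0A = 0xA9; E(K, 0xA9) = 0x93.
C[4]: P[4] ⊕ 0x93 = 0x42; E(K, 0x42) = 0x6E.

C[1] = 0x8D, C[2] = 0x0A, C[3] = 0x93, C[4] = 0x6E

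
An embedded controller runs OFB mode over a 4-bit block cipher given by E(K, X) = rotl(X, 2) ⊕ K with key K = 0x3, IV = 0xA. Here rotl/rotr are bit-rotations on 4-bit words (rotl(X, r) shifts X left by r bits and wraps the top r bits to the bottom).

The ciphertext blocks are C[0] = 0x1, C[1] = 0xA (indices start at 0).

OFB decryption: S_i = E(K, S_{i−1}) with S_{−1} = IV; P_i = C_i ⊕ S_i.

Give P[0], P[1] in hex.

P[0]: S = E(K, 0xA) = 0x9; 0x1 ⊕ 0x9 = 0x8.
P[1]: S = E(K, 0x9) = 0x5; 0xA ⊕ 0x5 = 0xF.

P[0] = 0x8, P[1] = 0xF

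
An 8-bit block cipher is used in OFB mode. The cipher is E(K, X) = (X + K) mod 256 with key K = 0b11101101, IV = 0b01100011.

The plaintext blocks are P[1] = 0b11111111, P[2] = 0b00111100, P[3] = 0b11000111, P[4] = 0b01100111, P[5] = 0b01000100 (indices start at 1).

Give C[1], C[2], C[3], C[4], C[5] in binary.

C[1] = 0b10101111, C[2] = 0b00000001, C[3] = 0b11101101, C[4] = 0b01110000, C[5] = 0b01000000

OFB encryption: S_i = E(K, S_{i−1}) with S_{0} = IV; C_i = P_i ⊕ S_i.
C[1]: S = E(K, 0b01100011) = 0b01010000; 0b11111111 ⊕ 0b01010000 = 0b10101111.
C[2]: S = E(K, 0b01010000) = 0b00111101; 0b00111100 ⊕ 0b00111101 = 0b00000001.
C[3]: S = E(K, 0b00111101) = 0b00101010; 0b11000111 ⊕ 0b00101010 = 0b11101101.
C[4]: S = E(K, 0b00101010) = 0b00010111; 0b01100111 ⊕ 0b00010111 = 0b01110000.
C[5]: S = E(K, 0b00010111) = 0b00000100; 0b01000100 ⊕ 0b00000100 = 0b01000000.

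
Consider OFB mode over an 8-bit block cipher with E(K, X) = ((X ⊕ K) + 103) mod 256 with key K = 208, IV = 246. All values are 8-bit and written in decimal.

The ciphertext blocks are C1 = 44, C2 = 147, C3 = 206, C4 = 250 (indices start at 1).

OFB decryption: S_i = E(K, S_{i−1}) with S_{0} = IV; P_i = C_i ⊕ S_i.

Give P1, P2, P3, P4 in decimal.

P1 = 161, P2 = 87, P3 = 181, P4 = 232

P1: S = E(K, 246) = 141; 44 ⊕ 141 = 161.
P2: S = E(K, 141) = 196; 147 ⊕ 196 = 87.
P3: S = E(K, 196) = 123; 206 ⊕ 123 = 181.
P4: S = E(K, 123) = 18; 250 ⊕ 18 = 232.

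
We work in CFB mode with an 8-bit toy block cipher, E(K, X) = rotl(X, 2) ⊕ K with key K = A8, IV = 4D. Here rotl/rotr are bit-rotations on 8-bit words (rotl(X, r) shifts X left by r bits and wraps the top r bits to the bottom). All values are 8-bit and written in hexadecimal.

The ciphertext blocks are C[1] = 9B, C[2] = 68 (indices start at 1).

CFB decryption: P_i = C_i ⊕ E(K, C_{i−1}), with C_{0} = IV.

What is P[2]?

P[2]: E(K, 9B) = C6; 68 ⊕ C6 = AE.

P[2] = AE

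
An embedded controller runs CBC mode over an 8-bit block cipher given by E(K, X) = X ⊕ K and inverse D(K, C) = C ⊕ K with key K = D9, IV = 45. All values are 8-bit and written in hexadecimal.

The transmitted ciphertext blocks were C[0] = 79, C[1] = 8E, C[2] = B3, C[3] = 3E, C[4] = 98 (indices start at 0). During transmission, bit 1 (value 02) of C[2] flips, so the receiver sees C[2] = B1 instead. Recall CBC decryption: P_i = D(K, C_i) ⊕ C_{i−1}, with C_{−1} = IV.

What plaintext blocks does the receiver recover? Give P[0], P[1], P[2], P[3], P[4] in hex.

Only C[2] changed, to B1. In CBC, a change in C_i garbles P_i and flips the same bit in P_{i+1}. Decrypting the received ciphertext:
P[0]: D(K, 79) = A0; A0 ⊕ 45 = E5.
P[1]: D(K, 8E) = 57; 57 ⊕ 79 = 2E.
P[2]: D(K, B1) = 68; 68 ⊕ 8E = E6.
P[3]: D(K, 3E) = E7; E7 ⊕ B1 = 56.
P[4]: D(K, 98) = 41; 41 ⊕ 3E = 7F.
Blocks that differ from the original plaintext: P[2], P[3].

P[0] = E5, P[1] = 2E, P[2] = E6, P[3] = 56, P[4] = 7F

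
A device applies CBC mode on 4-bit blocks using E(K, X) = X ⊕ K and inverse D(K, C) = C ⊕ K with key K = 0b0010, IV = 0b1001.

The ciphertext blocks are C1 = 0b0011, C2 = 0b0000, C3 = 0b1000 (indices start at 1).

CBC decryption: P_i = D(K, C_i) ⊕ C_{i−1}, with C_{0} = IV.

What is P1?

P1: D(K, 0b0011) = 0b0001; 0b0001 ⊕ 0b1001 = 0b1000.

P1 = 0b1000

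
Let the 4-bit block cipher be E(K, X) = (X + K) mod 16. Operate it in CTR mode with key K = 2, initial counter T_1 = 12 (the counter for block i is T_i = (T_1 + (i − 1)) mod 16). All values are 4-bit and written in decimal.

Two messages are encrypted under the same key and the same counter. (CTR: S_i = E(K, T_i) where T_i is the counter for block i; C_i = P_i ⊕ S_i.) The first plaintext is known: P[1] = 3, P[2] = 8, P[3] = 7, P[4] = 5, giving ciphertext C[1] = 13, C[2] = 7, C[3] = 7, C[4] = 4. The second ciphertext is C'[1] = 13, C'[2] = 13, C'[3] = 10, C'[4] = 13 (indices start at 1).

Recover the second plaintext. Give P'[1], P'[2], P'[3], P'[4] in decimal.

P'[1] = 3, P'[2] = 2, P'[3] = 10, P'[4] = 12

In CTR with a reused counter, both messages share the same keystream S_i, so C_i ⊕ C'_i = P_i ⊕ P'_i and thus P'_i = P_i ⊕ C_i ⊕ C'_i.
P'[1]: 3 ⊕ 13 ⊕ 13 = 3.
P'[2]: 8 ⊕ 7 ⊕ 13 = 2.
P'[3]: 7 ⊕ 7 ⊕ 10 = 10.
P'[4]: 5 ⊕ 4 ⊕ 13 = 12.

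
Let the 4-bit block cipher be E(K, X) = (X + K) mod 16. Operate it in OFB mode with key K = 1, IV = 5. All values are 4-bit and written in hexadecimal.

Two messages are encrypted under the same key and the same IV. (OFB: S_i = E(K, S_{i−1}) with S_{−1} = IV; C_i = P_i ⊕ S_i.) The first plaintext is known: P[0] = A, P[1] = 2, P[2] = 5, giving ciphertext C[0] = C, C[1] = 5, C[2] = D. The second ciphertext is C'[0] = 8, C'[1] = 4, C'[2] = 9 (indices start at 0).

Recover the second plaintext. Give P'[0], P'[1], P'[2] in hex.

In OFB with a reused IV, both messages share the same keystream S_i, so C_i ⊕ C'_i = P_i ⊕ P'_i and thus P'_i = P_i ⊕ C_i ⊕ C'_i.
P'[0]: A ⊕ C ⊕ 8 = E.
P'[1]: 2 ⊕ 5 ⊕ 4 = 3.
P'[2]: 5 ⊕ D ⊕ 9 = 1.

P'[0] = E, P'[1] = 3, P'[2] = 1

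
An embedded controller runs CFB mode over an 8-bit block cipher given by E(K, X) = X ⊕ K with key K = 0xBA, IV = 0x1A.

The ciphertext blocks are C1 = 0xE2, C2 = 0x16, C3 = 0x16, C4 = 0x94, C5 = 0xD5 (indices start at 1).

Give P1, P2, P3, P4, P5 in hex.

CFB decryption: P_i = C_i ⊕ E(K, C_{i−1}), with C_{0} = IV.
P1: E(K, 0x1A) = 0xA0; 0xE2 ⊕ 0xA0 = 0x42.
P2: E(K, 0xE2) = 0x58; 0x16 ⊕ 0x58 = 0x4E.
P3: E(K, 0x16) = 0xAC; 0x16 ⊕ 0xAC = 0xBA.
P4: E(K, 0x16) = 0xAC; 0x94 ⊕ 0xAC = 0x38.
P5: E(K, 0x94) = 0x2E; 0xD5 ⊕ 0x2E = 0xFB.

P1 = 0x42, P2 = 0x4E, P3 = 0xBA, P4 = 0x38, P5 = 0xFB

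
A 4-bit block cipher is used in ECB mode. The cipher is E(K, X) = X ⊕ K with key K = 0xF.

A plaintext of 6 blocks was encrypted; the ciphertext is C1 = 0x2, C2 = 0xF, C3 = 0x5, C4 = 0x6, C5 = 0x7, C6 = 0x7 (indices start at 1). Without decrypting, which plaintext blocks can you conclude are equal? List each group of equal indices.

ECB encrypts each block independently with the same key, so equal ciphertext blocks imply equal plaintext blocks.
C5 = C6 = 0x7, so P5 = P6.

P5 = P6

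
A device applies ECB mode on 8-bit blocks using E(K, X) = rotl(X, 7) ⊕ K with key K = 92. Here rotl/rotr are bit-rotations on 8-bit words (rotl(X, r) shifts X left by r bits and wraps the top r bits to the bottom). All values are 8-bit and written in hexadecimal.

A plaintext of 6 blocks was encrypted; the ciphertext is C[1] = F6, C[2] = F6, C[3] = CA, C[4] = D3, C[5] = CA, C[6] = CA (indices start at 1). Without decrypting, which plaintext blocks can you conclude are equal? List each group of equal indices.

ECB encrypts each block independently with the same key, so equal ciphertext blocks imply equal plaintext blocks.
C[1] = C[2] = F6, so P[1] = P[2].
C[3] = C[5] = C[6] = CA, so P[3] = P[5] = P[6].

P[1] = P[2]; P[3] = P[5] = P[6]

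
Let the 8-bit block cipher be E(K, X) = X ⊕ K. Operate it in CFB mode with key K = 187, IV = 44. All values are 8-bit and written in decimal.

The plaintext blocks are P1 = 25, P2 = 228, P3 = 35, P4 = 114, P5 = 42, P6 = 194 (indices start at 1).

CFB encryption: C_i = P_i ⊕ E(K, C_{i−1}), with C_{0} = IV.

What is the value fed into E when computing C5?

C1: E(K, 44) = 151; 25 ⊕ 151 = 142.
C2: E(K, 142) = 53; 228 ⊕ 53 = 209.
C3: E(K, 209) = 106; 35 ⊕ 106 = 73.
C4: E(K, 73) = 242; 114 ⊕ 242 = 128.
C5: E(K, 128) = 59; 42 ⊕ 59 = 17.
So the input to E for block 5 is 128.

128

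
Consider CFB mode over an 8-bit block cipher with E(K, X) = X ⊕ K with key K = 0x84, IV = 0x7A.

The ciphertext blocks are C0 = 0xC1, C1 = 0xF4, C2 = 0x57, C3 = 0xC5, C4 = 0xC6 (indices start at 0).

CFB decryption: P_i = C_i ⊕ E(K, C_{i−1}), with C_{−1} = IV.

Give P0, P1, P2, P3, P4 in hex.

P0: E(K, 0x7A) = 0xFE; 0xC1 ⊕ 0xFE = 0x3F.
P1: E(K, 0xC1) = 0x45; 0xF4 ⊕ 0x45 = 0xB1.
P2: E(K, 0xF4) = 0x70; 0x57 ⊕ 0x70 = 0x27.
P3: E(K, 0x57) = 0xD3; 0xC5 ⊕ 0xD3 = 0x16.
P4: E(K, 0xC5) = 0x41; 0xC6 ⊕ 0x41 = 0x87.

P0 = 0x3F, P1 = 0xB1, P2 = 0x27, P3 = 0x16, P4 = 0x87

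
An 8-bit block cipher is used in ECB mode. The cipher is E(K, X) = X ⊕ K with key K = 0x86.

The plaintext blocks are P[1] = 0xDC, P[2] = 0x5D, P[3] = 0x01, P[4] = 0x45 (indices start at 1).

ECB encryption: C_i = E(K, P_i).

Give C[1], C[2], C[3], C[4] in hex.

C[1]: E(K, 0xDC) = 0x5A.
C[2]: E(K, 0x5D) = 0xDB.
C[3]: E(K, 0x01) = 0x87.
C[4]: E(K, 0x45) = 0xC3.

C[1] = 0x5A, C[2] = 0xDB, C[3] = 0x87, C[4] = 0xC3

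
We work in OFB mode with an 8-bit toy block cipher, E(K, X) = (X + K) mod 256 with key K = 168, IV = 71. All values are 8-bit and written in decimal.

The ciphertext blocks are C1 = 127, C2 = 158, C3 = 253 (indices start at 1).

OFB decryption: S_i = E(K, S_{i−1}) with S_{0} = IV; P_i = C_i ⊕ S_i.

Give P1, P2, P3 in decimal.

P1 = 144, P2 = 9, P3 = 194

P1: S = E(K, 71) = 239; 127 ⊕ 239 = 144.
P2: S = E(K, 239) = 151; 158 ⊕ 151 = 9.
P3: S = E(K, 151) = 63; 253 ⊕ 63 = 194.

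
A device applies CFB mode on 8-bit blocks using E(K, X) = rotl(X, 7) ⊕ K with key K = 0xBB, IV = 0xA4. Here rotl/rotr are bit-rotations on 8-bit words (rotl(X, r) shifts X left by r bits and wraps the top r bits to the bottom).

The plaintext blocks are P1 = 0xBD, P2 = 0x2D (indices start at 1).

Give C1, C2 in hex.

CFB encryption: C_i = P_i ⊕ E(K, C_{i−1}), with C_{0} = IV.
C1: E(K, 0xA4) = 0xE9; 0xBD ⊕ 0xE9 = 0x54.
C2: E(K, 0x54) = 0x91; 0x2D ⊕ 0x91 = 0xBC.

C1 = 0x54, C2 = 0xBC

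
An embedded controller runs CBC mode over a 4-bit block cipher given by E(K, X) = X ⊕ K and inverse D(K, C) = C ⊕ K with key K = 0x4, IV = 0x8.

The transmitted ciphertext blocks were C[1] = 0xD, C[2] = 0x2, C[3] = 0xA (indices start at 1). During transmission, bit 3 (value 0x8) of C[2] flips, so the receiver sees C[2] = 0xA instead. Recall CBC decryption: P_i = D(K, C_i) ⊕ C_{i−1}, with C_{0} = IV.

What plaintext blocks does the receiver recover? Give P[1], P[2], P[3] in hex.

P[1] = 0x1, P[2] = 0x3, P[3] = 0x4

Only C[2] changed, to 0xA. In CBC, a change in C_i garbles P_i and flips the same bit in P_{i+1}. Decrypting the received ciphertext:
P[1]: D(K, 0xD) = 0x9; 0x9 ⊕ 0x8 = 0x1.
P[2]: D(K, 0xA) = 0xE; 0xE ⊕ 0xD = 0x3.
P[3]: D(K, 0xA) = 0xE; 0xE ⊕ 0xA = 0x4.
Blocks that differ from the original plaintext: P[2], P[3].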